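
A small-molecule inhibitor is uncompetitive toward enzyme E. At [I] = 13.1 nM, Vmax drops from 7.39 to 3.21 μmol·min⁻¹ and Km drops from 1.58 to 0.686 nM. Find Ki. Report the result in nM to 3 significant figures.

10.1 nM

Uncompetitive: Vmax,app = Vmax/α (and Km,app = Km/α) with α = 1 + [I]/Ki.
α = Vmax/Vmax,app = 7.39/3.21 = 2.302.
Since α = 1 + [I]/Ki, [I]/Ki = 2.302 − 1 = 1.302 and Ki = 13.1/1.302 = 10.1 nM.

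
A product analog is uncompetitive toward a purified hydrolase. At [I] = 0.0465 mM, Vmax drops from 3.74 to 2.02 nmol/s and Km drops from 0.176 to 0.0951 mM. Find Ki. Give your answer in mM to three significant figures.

Uncompetitive: Vmax,app = Vmax/α (and Km,app = Km/α) with α = 1 + [I]/Ki.
α = Vmax/Vmax,app = 3.74/2.02 = 1.851.
Ki = [I]/(α − 1) = 0.0465/0.8515 = 0.0546 mM.

0.0546 mM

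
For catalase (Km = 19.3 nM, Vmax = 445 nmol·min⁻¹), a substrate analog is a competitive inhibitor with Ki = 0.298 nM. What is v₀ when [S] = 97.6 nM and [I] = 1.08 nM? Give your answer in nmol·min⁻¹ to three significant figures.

232 nmol·min⁻¹

α = 1 + [I]/Ki = 1 + 1.08/0.298 = 4.624.
For a competitive inhibitor, Vmax is unchanged and the apparent Km becomes α·Km: Km,app = 89.2 nM, Vmax,app = 445 nmol·min⁻¹.
v = Vmax,app·[S]/(Km,app + [S]) = 445 × 97.6/(89.2 + 97.6) = 232 nmol·min⁻¹.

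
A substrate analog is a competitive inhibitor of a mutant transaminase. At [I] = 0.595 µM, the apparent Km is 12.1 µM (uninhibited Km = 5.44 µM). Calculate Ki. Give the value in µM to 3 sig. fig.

0.486 µM

Competitive: Km,app = α·Km with α = 1 + [I]/Ki.
α = Km,app/Km = 12.1/5.44 = 2.224.
Ki = [I]/(α − 1) = 0.595/1.224 = 0.486 µM.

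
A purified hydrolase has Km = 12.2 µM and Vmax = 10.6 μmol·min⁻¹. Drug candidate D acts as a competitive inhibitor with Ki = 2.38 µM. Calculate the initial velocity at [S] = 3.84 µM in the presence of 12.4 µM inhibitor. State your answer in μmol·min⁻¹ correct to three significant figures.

0.511 μmol·min⁻¹

With α = 1 + [I]/Ki = 1 + 12.4/2.38 = 6.210, the competitive rate law is v = Vmax[S] / (αKm + [S]).
v = 10.6×3.84 / (6.210×12.2 + 3.84) = 40.70/79.60 = 0.511 μmol·min⁻¹.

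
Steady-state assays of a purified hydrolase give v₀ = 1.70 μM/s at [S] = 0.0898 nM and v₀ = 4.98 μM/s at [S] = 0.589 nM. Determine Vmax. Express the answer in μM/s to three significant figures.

From v = Vmax[S]/(Km+[S]), each point gives Vmax = v(Km+[S])/[S].
Equating: 1.70(Km+0.0898)/0.0898 = 4.98(Km+0.589)/0.589.
18.93·Km + 1.70 = 8.455·Km + 4.98, so (18.93 − 8.455)·Km = 4.98 − 1.70.
Km = 3.280/10.48 = 0.313 nM; then Vmax = 1.70(0.313+0.0898)/0.0898 = 7.63 μM/s.

7.63 μM/s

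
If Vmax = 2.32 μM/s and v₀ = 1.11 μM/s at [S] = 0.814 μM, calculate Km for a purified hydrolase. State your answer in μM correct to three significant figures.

v/Vmax = 1.11/2.32 = 0.4784 = [S]/(Km+[S]).
So Km + [S] = [S]/0.4784 = 1.701 μM, giving Km = 1.701 − 0.814 = 0.887 μM.

0.887 μM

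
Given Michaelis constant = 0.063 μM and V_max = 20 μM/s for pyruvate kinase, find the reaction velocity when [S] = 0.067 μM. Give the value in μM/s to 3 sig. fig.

[S]/(Km+[S]) = 0.067/0.1300 = 0.5154, the fractional saturation.
v = 0.5154 × Vmax = 0.5154 × 20 = 10.3 μM/s.

10.3 μM/s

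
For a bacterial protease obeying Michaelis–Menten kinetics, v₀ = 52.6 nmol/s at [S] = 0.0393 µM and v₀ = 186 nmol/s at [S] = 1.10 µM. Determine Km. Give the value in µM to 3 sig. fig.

0.114 µM

In reciprocal form, 1/v = (Km/Vmax)·(1/[S]) + 1/Vmax. The two points give (1/[S], 1/v) = (25.45, 0.01901) and (0.9091, 0.005376).
Slope = (0.01901 − 0.005376)/(25.45 − 0.9091) = 0.0005557; intercept = 0.01901 − 0.0005557×25.45 = 0.004871.
Vmax = 1/intercept = 205 nmol/s; Km = slope × Vmax = 0.0005557 × 205 = 0.114 µM.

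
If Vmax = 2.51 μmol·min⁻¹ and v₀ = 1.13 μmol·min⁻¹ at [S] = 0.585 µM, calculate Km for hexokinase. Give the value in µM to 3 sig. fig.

0.714 µM

v/Vmax = 1.13/2.51 = 0.4502 = [S]/(Km+[S]).
So Km + [S] = [S]/0.4502 = 1.299 µM, giving Km = 1.299 − 0.585 = 0.714 µM.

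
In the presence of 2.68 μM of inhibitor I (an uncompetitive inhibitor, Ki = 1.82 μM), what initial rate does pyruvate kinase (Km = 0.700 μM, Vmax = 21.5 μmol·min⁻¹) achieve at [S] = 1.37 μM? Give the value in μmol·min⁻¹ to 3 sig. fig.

7.21 μmol·min⁻¹

With α = 1 + [I]/Ki = 1 + 2.68/1.82 = 2.473, the uncompetitive rate law is v = (Vmax/α)·[S] / (Km/α + [S]).
v = (21.5/2.473)×1.37 / (0.700/2.473 + 1.37) = 11.91/1.653 = 7.21 μmol·min⁻¹.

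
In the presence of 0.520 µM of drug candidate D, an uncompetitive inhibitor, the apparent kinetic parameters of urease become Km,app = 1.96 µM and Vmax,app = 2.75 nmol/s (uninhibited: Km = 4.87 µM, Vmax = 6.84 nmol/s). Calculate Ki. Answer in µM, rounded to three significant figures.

0.350 µM

Uncompetitive: Vmax,app = Vmax/α (and Km,app = Km/α) with α = 1 + [I]/Ki.
α = Vmax/Vmax,app = 6.84/2.75 = 2.487.
Ki = [I]/(α − 1) = 0.520/1.487 = 0.350 µM.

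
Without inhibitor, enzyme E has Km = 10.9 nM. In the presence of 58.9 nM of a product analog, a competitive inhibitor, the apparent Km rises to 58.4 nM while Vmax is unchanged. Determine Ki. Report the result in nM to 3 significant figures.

Competitive: Km,app = α·Km with α = 1 + [I]/Ki.
α = Km,app/Km = 58.4/10.9 = 5.358.
Ki = [I]/(α − 1) = 58.9/4.358 = 13.5 nM.

13.5 nM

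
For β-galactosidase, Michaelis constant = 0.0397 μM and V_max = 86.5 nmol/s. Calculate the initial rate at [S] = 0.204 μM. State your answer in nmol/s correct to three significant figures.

[S]/(Km+[S]) = 0.204/0.2437 = 0.8371, the fractional saturation.
v = 0.8371 × Vmax = 0.8371 × 86.5 = 72.4 nmol/s.

72.4 nmol/s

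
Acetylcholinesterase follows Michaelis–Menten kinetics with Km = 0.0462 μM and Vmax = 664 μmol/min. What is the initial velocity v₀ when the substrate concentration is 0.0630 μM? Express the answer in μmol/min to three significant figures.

383 μmol/min

[S]/(Km+[S]) = 0.0630/0.1092 = 0.5769, the fractional saturation.
v = 0.5769 × Vmax = 0.5769 × 664 = 383 μmol/min.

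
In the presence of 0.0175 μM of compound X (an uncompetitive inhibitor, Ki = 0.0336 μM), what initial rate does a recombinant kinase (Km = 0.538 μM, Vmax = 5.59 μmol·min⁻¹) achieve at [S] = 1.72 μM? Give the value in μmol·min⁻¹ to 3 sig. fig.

3.05 μmol·min⁻¹

With α = 1 + [I]/Ki = 1 + 0.0175/0.0336 = 1.521, the uncompetitive rate law is v = (Vmax/α)·[S] / (Km/α + [S]).
v = (5.59/1.521)×1.72 / (0.538/1.521 + 1.72) = 6.322/2.074 = 3.05 μmol·min⁻¹.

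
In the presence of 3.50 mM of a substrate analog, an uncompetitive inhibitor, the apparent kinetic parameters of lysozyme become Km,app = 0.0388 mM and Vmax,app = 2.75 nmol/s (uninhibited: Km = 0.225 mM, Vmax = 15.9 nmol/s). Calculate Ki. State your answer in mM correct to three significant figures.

Uncompetitive: Vmax,app = Vmax/α (and Km,app = Km/α) with α = 1 + [I]/Ki.
α = Vmax/Vmax,app = 15.9/2.75 = 5.782.
Ki = [I]/(α − 1) = 3.50/4.782 = 0.732 mM.

0.732 mM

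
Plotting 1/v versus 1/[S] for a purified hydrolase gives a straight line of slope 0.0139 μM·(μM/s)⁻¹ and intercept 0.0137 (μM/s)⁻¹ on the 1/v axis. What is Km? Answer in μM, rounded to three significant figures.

y-intercept = 1/Vmax ⇒ Vmax = 73.0 μM/s; slope = Km/Vmax ⇒ Km = slope × Vmax.
Km = 0.0139 × 73.0 = 1.01 μM.

1.01 μM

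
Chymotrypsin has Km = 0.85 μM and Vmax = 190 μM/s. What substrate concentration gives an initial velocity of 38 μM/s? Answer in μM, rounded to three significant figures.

The required fractional saturation is v/Vmax = 38/190 = 0.2000.
Then [S]/(Km+[S]) = 0.2000 ⇒ [S] = 0.85 × 0.2000/(1 − 0.2000) = 0.212 μM.

0.212 μM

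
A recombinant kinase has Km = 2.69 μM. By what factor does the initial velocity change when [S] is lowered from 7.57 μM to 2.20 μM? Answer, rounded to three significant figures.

Since Vmax cancels, v₂/v₁ = [S]₂(Km+[S]₁) / [S]₁(Km+[S]₂).
= 2.20×(2.69+7.57) / (7.57×(2.69+2.20)) = 22.57/37.02 = 0.610.

0.610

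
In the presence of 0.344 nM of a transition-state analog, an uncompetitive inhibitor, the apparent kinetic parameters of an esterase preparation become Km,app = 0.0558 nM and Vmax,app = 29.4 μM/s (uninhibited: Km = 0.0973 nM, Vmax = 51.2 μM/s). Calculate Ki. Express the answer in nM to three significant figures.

Uncompetitive: Vmax,app = Vmax/α (and Km,app = Km/α) with α = 1 + [I]/Ki.
α = Vmax/Vmax,app = 51.2/29.4 = 1.741.
Since α = 1 + [I]/Ki, [I]/Ki = 1.741 − 1 = 0.7415 and Ki = 0.344/0.7415 = 0.464 nM.

0.464 nM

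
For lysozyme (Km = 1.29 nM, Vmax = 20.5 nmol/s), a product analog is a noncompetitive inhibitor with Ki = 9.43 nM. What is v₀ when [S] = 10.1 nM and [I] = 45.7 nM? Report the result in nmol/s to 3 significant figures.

α = 1 + [I]/Ki = 1 + 45.7/9.43 = 5.846.
For a noncompetitive inhibitor, Vmax is reduced to Vmax/α while Km is unchanged: Km,app = 1.29 nM, Vmax,app = 3.51 nmol/s.
v = Vmax,app·[S]/(Km,app + [S]) = 3.51 × 10.1/(1.29 + 10.1) = 3.11 nmol/s.

3.11 nmol/s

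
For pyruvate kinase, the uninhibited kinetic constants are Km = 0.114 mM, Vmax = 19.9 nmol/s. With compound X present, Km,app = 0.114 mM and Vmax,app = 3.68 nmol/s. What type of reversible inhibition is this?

Vmax decreases (19.9 → 3.68 nmol/s) while Km is unchanged — pure noncompetitive inhibition.

noncompetitive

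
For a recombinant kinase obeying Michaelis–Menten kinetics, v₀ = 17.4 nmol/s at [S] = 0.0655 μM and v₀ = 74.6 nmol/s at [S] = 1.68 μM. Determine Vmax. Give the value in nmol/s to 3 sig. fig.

From v = Vmax[S]/(Km+[S]), each point gives Vmax = v(Km+[S])/[S].
Equating: 17.4(Km+0.0655)/0.0655 = 74.6(Km+1.68)/1.68.
265.6·Km + 17.4 = 44.40·Km + 74.6, so (265.6 − 44.40)·Km = 74.6 − 17.4.
Km = 57.20/221.2 = 0.259 μM; then Vmax = 17.4(0.259+0.0655)/0.0655 = 86.1 nmol/s.

86.1 nmol/s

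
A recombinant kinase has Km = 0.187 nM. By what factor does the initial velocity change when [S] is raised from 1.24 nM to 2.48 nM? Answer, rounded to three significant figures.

1.07

The fractional saturations are [S]/(Km+[S]) = 1.24/1.427 = 0.8690 and 2.48/2.667 = 0.9299.
v₂/v₁ is just their ratio: 0.9299/0.8690 = 1.07.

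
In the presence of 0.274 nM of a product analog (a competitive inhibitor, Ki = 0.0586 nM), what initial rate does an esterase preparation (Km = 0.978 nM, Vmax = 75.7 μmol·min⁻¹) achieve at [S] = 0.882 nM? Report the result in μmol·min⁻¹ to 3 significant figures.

α = 1 + [I]/Ki = 1 + 0.274/0.0586 = 5.676.
For a competitive inhibitor, Vmax is unchanged and the apparent Km becomes α·Km: Km,app = 5.55 nM, Vmax,app = 75.7 μmol·min⁻¹.
v = Vmax,app·[S]/(Km,app + [S]) = 75.7 × 0.882/(5.55 + 0.882) = 10.4 μmol·min⁻¹.

10.4 μmol·min⁻¹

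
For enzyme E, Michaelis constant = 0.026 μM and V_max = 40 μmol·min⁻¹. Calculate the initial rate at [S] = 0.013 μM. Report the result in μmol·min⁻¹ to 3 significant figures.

13.3 μmol·min⁻¹

v = Vmax·[S]/(Km + [S]) = 40 × 0.013 / (0.026 + 0.013)
  = 0.5200 / 0.03900 = 13.3 μmol·min⁻¹.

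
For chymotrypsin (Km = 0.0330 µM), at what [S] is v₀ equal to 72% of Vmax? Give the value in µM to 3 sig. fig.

v/Vmax = [S]/(Km+[S]) = 0.72, so [S] = Km·0.72/(1 − 0.72) = 0.0330 × 2.571.
[S] = 0.0849 µM.

0.0849 µM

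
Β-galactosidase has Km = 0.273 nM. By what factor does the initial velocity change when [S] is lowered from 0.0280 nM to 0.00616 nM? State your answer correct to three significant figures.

Since Vmax cancels, v₂/v₁ = [S]₂(Km+[S]₁) / [S]₁(Km+[S]₂).
= 0.00616×(0.273+0.0280) / (0.0280×(0.273+0.00616)) = 0.001854/0.007816 = 0.237.

0.237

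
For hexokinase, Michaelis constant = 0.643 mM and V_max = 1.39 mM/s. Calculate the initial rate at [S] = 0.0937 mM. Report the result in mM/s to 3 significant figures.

0.177 mM/s

[S]/(Km+[S]) = 0.0937/0.7367 = 0.1272, the fractional saturation.
v = 0.1272 × Vmax = 0.1272 × 1.39 = 0.177 mM/s.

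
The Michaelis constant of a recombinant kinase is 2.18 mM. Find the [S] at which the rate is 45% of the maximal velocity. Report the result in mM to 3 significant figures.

1.78 mM

v/Vmax = [S]/(Km+[S]) = 0.45, so [S] = Km·0.45/(1 − 0.45) = 2.18 × 0.8182.
[S] = 1.78 mM.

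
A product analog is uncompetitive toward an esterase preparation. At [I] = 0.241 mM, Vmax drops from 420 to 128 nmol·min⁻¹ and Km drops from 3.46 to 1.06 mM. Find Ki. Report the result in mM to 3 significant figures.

Uncompetitive: Vmax,app = Vmax/α (and Km,app = Km/α) with α = 1 + [I]/Ki.
α = Vmax/Vmax,app = 420/128 = 3.281.
Ki = [I]/(α − 1) = 0.241/2.281 = 0.106 mM.

0.106 mM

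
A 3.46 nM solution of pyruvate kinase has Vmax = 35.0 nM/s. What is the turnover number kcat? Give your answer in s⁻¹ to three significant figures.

10.1 s⁻¹

kcat = Vmax/[E]total = 35.0 nM/s / 3.46 nM = 10.1 s⁻¹.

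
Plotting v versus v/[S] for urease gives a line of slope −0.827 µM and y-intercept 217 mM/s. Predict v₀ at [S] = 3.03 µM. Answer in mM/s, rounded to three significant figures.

170 mM/s

In the Eadie–Hofstee form v = Vmax − Km·(v/[S]), the slope is −Km and the intercept is Vmax, so Km = 0.827 µM and Vmax = 217 mM/s.
v = 217 × 3.03/(0.827 + 3.03) = 170 mM/s.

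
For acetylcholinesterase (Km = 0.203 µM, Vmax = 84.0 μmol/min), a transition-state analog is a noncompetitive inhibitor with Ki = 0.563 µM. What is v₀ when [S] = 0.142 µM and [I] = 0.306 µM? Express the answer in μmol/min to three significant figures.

With α = 1 + [I]/Ki = 1 + 0.306/0.563 = 1.544, the noncompetitive rate law is v = (Vmax/α)·[S] / (Km + [S]).
v = (84.0/1.544)×0.142 / (0.203 + 0.142) = 7.728/0.3450 = 22.4 μmol/min.

22.4 μmol/min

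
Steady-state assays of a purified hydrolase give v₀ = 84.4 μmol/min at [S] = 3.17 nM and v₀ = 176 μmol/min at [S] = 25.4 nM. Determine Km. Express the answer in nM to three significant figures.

4.65 nM

From v = Vmax[S]/(Km+[S]), each point gives Vmax = v(Km+[S])/[S].
Equating: 84.4(Km+3.17)/3.17 = 176(Km+25.4)/25.4.
26.62·Km + 84.4 = 6.929·Km + 176, so (26.62 − 6.929)·Km = 176 − 84.4.
Km = 91.60/19.70 = 4.65 nM; then Vmax = 84.4(4.65+3.17)/3.17 = 208 μmol/min.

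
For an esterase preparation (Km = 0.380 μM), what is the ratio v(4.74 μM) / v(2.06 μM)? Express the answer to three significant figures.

1.10

The fractional saturations are [S]/(Km+[S]) = 2.06/2.440 = 0.8443 and 4.74/5.120 = 0.9258.
v₂/v₁ is just their ratio: 0.9258/0.8443 = 1.10.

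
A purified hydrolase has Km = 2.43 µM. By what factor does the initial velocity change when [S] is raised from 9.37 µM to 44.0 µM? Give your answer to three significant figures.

Since Vmax cancels, v₂/v₁ = [S]₂(Km+[S]₁) / [S]₁(Km+[S]₂).
= 44.0×(2.43+9.37) / (9.37×(2.43+44.0)) = 519.2/435.0 = 1.19.

1.19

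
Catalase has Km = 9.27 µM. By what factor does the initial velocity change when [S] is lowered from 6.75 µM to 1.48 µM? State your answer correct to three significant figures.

0.327

Since Vmax cancels, v₂/v₁ = [S]₂(Km+[S]₁) / [S]₁(Km+[S]₂).
= 1.48×(9.27+6.75) / (6.75×(9.27+1.48)) = 23.71/72.56 = 0.327.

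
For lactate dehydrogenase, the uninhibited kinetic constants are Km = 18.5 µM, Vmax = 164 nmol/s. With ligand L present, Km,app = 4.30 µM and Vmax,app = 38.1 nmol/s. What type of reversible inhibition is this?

uncompetitive

Both Km and Vmax decrease by the same factor (~4.30-fold) — characteristic of uncompetitive inhibition.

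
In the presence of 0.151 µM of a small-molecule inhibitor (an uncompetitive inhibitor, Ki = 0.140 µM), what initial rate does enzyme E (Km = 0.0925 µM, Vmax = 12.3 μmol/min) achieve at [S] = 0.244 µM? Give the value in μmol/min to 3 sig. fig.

With α = 1 + [I]/Ki = 1 + 0.151/0.140 = 2.079, the uncompetitive rate law is v = (Vmax/α)·[S] / (Km/α + [S]).
v = (12.3/2.079)×0.244 / (0.0925/2.079 + 0.244) = 1.444/0.2885 = 5.00 μmol/min.

5.00 μmol/min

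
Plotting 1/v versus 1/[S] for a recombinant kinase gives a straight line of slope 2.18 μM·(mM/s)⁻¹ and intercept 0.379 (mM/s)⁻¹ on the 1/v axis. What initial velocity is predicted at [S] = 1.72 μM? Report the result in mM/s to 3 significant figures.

The y-intercept is 1/Vmax, so Vmax = 1/0.379 = 2.64 mM/s.
The slope is Km/Vmax, so Km = 2.18 × 2.64 = 5.75 μM.
Then v = 2.64 × 1.72/(5.75 + 1.72) = 0.607 mM/s.

0.607 mM/s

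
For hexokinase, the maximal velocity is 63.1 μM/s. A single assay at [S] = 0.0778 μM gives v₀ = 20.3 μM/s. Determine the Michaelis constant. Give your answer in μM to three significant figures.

From v = Vmax[S]/(Km+[S]), Km = [S](Vmax − v)/v.
Km = 0.0778 × (63.1 − 20.3) / 20.3 = 3.330/20.3 = 0.164 μM.

0.164 μM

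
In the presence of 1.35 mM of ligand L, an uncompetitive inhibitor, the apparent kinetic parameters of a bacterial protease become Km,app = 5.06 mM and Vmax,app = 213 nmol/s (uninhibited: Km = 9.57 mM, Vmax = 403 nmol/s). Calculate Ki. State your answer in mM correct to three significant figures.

1.51 mM

Uncompetitive: Vmax,app = Vmax/α (and Km,app = Km/α) with α = 1 + [I]/Ki.
α = Vmax/Vmax,app = 403/213 = 1.892.
Since α = 1 + [I]/Ki, [I]/Ki = 1.892 − 1 = 0.8920 and Ki = 1.35/0.8920 = 1.51 mM.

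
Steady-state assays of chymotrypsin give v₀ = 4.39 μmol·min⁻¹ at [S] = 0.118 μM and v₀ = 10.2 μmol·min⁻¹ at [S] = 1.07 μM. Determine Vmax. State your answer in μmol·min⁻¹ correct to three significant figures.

12.2 μmol·min⁻¹

From v = Vmax[S]/(Km+[S]), each point gives Vmax = v(Km+[S])/[S].
Equating: 4.39(Km+0.118)/0.118 = 10.2(Km+1.07)/1.07.
37.20·Km + 4.39 = 9.533·Km + 10.2, so (37.20 − 9.533)·Km = 10.2 − 4.39.
Km = 5.810/27.67 = 0.210 μM; then Vmax = 4.39(0.210+0.118)/0.118 = 12.2 μmol·min⁻¹.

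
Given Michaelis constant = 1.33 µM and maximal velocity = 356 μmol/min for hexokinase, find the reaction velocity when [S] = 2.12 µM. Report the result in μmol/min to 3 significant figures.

219 μmol/min

v = Vmax·[S]/(Km + [S]) = 356 × 2.12 / (1.33 + 2.12)
  = 754.7 / 3.450 = 219 μmol/min.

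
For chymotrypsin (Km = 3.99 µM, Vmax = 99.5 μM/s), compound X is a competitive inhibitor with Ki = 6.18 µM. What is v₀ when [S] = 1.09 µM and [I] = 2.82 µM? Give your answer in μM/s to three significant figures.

α = 1 + [I]/Ki = 1 + 2.82/6.18 = 1.456.
For a competitive inhibitor, Vmax is unchanged and the apparent Km becomes α·Km: Km,app = 5.81 µM, Vmax,app = 99.5 μM/s.
v = Vmax,app·[S]/(Km,app + [S]) = 99.5 × 1.09/(5.81 + 1.09) = 15.7 μM/s.

15.7 μM/s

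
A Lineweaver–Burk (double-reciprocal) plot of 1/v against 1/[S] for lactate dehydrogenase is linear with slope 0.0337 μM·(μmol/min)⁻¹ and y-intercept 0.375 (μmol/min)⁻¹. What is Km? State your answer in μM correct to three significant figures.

y-intercept = 1/Vmax ⇒ Vmax = 2.67 μmol/min; slope = Km/Vmax ⇒ Km = slope × Vmax.
Km = 0.0337 × 2.67 = 0.0899 μM.

0.0899 μM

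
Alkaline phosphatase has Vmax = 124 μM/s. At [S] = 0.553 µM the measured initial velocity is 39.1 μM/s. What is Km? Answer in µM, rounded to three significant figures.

1.20 µM

From v = Vmax[S]/(Km+[S]), Km = [S](Vmax − v)/v.
Km = 0.553 × (124 − 39.1) / 39.1 = 46.95/39.1 = 1.20 µM.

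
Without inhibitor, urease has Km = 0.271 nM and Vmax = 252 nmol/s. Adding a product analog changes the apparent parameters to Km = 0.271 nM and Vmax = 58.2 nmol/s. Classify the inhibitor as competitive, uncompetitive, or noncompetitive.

noncompetitive

Vmax decreases (252 → 58.2 nmol/s) while Km is unchanged — pure noncompetitive inhibition.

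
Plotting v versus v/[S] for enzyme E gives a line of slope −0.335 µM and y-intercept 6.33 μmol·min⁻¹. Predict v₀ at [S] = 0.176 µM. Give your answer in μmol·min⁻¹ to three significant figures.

2.18 μmol·min⁻¹

In the Eadie–Hofstee form v = Vmax − Km·(v/[S]), the slope is −Km and the intercept is Vmax, so Km = 0.335 µM and Vmax = 6.33 μmol·min⁻¹.
v = 6.33 × 0.176/(0.335 + 0.176) = 2.18 μmol·min⁻¹.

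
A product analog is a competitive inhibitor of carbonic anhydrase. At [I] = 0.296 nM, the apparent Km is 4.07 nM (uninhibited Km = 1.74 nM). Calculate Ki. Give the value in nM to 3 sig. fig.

Competitive: Km,app = α·Km with α = 1 + [I]/Ki.
α = Km,app/Km = 4.07/1.74 = 2.339.
Since α = 1 + [I]/Ki, [I]/Ki = 2.339 − 1 = 1.339 and Ki = 0.296/1.339 = 0.221 nM.

0.221 nM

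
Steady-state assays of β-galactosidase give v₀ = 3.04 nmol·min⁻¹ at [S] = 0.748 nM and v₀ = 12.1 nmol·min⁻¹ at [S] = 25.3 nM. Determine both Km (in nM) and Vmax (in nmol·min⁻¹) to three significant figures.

In reciprocal form, 1/v = (Km/Vmax)·(1/[S]) + 1/Vmax. The two points give (1/[S], 1/v) = (1.337, 0.3289) and (0.03953, 0.08264).
Slope = (0.3289 − 0.08264)/(1.337 − 0.03953) = 0.1898; intercept = 0.3289 − 0.1898×1.337 = 0.07514.
Vmax = 1/intercept = 13.3 nmol·min⁻¹; Km = slope × Vmax = 0.1898 × 13.3 = 2.53 nM.

Km = 2.53 nM; Vmax = 13.3 nmol·min⁻¹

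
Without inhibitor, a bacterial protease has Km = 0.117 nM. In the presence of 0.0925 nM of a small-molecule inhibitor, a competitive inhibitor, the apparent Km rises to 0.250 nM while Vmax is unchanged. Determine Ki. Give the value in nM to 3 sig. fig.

Competitive: Km,app = α·Km with α = 1 + [I]/Ki.
α = Km,app/Km = 0.250/0.117 = 2.137.
Ki = [I]/(α − 1) = 0.0925/1.137 = 0.0814 nM.

0.0814 nM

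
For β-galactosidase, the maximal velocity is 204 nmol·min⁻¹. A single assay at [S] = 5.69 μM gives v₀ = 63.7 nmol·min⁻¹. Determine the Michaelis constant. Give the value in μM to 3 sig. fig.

12.5 μM

From v = Vmax[S]/(Km+[S]), Km = [S](Vmax − v)/v.
Km = 5.69 × (204 − 63.7) / 63.7 = 798.3/63.7 = 12.5 μM.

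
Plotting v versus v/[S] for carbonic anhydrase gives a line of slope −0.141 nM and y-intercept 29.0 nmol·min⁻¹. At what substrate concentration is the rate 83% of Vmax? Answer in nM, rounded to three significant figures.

0.688 nM

The Eadie–Hofstee slope gives Km = 0.141 nM (slope = −Km).
v/Vmax = [S]/(Km+[S]) = 0.83 ⇒ [S] = Km·0.83/(1−0.83) = 0.141 × 4.882 = 0.688 nM.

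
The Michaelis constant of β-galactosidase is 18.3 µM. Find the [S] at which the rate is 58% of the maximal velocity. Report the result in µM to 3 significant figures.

v/Vmax = [S]/(Km+[S]) = 0.58, so [S] = Km·0.58/(1 − 0.58) = 18.3 × 1.381.
[S] = 25.3 µM.

25.3 µM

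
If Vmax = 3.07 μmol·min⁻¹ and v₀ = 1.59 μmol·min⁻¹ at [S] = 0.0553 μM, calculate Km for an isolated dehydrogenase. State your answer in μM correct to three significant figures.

0.0515 μM

From v = Vmax[S]/(Km+[S]), Km = [S](Vmax − v)/v.
Km = 0.0553 × (3.07 − 1.59) / 1.59 = 0.08184/1.59 = 0.0515 μM.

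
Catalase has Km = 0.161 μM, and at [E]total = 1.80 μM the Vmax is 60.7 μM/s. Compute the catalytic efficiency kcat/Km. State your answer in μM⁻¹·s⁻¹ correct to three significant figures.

209 μM⁻¹·s⁻¹

kcat = Vmax/[E]total = 60.7/1.80 = 33.7 s⁻¹.
kcat/Km = 33.7/0.161 = 209 μM⁻¹·s⁻¹.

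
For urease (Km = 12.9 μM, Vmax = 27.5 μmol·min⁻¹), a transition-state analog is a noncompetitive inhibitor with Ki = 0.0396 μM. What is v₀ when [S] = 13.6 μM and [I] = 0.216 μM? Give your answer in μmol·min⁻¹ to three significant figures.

α = 1 + [I]/Ki = 1 + 0.216/0.0396 = 6.455.
For a noncompetitive inhibitor, Vmax is reduced to Vmax/α while Km is unchanged: Km,app = 12.9 μM, Vmax,app = 4.26 μmol·min⁻¹.
v = Vmax,app·[S]/(Km,app + [S]) = 4.26 × 13.6/(12.9 + 13.6) = 2.19 μmol·min⁻¹.

2.19 μmol·min⁻¹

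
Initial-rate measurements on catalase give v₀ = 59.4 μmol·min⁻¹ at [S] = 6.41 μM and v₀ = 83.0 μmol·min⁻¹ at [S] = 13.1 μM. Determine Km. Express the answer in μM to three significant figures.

8.05 μM

From v = Vmax[S]/(Km+[S]), each point gives Vmax = v(Km+[S])/[S].
Equating: 59.4(Km+6.41)/6.41 = 83.0(Km+13.1)/13.1.
9.267·Km + 59.4 = 6.336·Km + 83.0, so (9.267 − 6.336)·Km = 83.0 − 59.4.
Km = 23.60/2.931 = 8.05 μM; then Vmax = 59.4(8.05+6.41)/6.41 = 134 μmol·min⁻¹.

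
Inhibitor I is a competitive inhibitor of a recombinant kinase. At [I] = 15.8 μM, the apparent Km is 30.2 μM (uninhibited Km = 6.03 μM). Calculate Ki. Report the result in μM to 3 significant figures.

Competitive: Km,app = α·Km with α = 1 + [I]/Ki.
α = Km,app/Km = 30.2/6.03 = 5.008.
Ki = [I]/(α − 1) = 15.8/4.008 = 3.94 μM.

3.94 μM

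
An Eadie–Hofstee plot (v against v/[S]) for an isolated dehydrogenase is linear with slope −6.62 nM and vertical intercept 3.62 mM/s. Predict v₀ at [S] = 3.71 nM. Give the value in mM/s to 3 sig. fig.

1.30 mM/s

In the Eadie–Hofstee form v = Vmax − Km·(v/[S]), the slope is −Km and the intercept is Vmax, so Km = 6.62 nM and Vmax = 3.62 mM/s.
v = 3.62 × 3.71/(6.62 + 3.71) = 1.30 mM/s.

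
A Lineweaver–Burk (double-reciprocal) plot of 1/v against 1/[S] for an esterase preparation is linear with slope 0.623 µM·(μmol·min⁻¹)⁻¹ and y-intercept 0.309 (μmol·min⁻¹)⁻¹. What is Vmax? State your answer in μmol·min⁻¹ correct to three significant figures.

3.24 μmol·min⁻¹

The y-intercept of a Lineweaver–Burk plot equals 1/Vmax, so Vmax = 1/0.309 = 3.24 μmol·min⁻¹.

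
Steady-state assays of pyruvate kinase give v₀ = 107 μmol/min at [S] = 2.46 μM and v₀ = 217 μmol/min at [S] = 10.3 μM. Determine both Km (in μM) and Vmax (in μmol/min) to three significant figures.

From v = Vmax[S]/(Km+[S]), each point gives Vmax = v(Km+[S])/[S].
Equating: 107(Km+2.46)/2.46 = 217(Km+10.3)/10.3.
43.50·Km + 107 = 21.07·Km + 217, so (43.50 − 21.07)·Km = 217 − 107.
Km = 110.0/22.43 = 4.90 μM; then Vmax = 107(4.90+2.46)/2.46 = 320 μmol/min.

Km = 4.90 μM; Vmax = 320 μmol/min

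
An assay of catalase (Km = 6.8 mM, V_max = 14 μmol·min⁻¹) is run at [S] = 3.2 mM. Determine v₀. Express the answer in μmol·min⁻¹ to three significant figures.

v = Vmax·[S]/(Km + [S]) = 14 × 3.2 / (6.8 + 3.2)
  = 44.80 / 10.00 = 4.48 μmol·min⁻¹.

4.48 μmol·min⁻¹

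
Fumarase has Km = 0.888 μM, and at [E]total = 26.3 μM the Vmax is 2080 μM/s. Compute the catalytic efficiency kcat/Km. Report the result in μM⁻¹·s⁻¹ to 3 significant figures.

89.1 μM⁻¹·s⁻¹

kcat = Vmax/[E]total = 2080/26.3 = 79.1 s⁻¹.
kcat/Km = 79.1/0.888 = 89.1 μM⁻¹·s⁻¹.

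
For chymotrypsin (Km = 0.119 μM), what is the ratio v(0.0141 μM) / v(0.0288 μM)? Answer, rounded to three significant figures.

The fractional saturations are [S]/(Km+[S]) = 0.0288/0.1478 = 0.1949 and 0.0141/0.1331 = 0.1059.
v₂/v₁ is just their ratio: 0.1059/0.1949 = 0.544.

0.544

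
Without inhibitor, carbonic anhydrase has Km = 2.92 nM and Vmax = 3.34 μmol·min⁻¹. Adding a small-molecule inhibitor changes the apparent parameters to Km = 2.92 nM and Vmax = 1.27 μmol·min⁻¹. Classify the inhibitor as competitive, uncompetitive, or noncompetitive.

noncompetitive

Vmax decreases (3.34 → 1.27 μmol·min⁻¹) while Km is unchanged — pure noncompetitive inhibition.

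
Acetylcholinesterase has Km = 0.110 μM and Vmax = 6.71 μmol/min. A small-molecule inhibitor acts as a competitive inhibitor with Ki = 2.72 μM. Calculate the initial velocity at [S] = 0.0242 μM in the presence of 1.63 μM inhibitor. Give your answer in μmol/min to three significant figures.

0.811 μmol/min

With α = 1 + [I]/Ki = 1 + 1.63/2.72 = 1.599, the competitive rate law is v = Vmax[S] / (αKm + [S]).
v = 6.71×0.0242 / (1.599×0.110 + 0.0242) = 0.1624/0.2001 = 0.811 μmol/min.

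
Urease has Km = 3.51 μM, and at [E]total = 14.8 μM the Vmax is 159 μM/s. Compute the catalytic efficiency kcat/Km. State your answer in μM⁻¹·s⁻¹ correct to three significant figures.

kcat = Vmax/[E]total = 159/14.8 = 10.7 s⁻¹.
kcat/Km = 10.7/3.51 = 3.06 μM⁻¹·s⁻¹.

3.06 μM⁻¹·s⁻¹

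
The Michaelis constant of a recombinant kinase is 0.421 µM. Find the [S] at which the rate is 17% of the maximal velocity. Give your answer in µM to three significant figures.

0.0862 µM

v/Vmax = [S]/(Km+[S]) = 0.17, so [S] = Km·0.17/(1 − 0.17) = 0.421 × 0.2048.
[S] = 0.0862 µM.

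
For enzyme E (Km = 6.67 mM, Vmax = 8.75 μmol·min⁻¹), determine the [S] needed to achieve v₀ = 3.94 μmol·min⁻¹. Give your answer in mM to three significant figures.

Rearranging v = Vmax[S]/(Km+[S]) gives [S] = Km·v/(Vmax − v).
[S] = 6.67 × 3.94 / (8.75 − 3.94) = 26.28/4.810 = 5.46 mM.

5.46 mM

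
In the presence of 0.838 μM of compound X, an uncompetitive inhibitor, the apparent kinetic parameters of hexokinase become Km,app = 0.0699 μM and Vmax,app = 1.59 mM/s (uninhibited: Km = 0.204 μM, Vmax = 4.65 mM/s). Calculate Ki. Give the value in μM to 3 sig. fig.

0.435 μM

Uncompetitive: Vmax,app = Vmax/α (and Km,app = Km/α) with α = 1 + [I]/Ki.
α = Vmax/Vmax,app = 4.65/1.59 = 2.925.
Ki = [I]/(α − 1) = 0.838/1.925 = 0.435 μM.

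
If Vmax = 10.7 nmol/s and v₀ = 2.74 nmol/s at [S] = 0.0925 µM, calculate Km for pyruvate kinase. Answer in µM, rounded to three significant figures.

0.269 µM

From v = Vmax[S]/(Km+[S]), Km = [S](Vmax − v)/v.
Km = 0.0925 × (10.7 − 2.74) / 2.74 = 0.7363/2.74 = 0.269 µM.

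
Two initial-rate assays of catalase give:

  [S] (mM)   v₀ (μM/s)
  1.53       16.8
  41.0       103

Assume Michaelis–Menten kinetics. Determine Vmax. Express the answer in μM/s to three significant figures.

In reciprocal form, 1/v = (Km/Vmax)·(1/[S]) + 1/Vmax. The two points give (1/[S], 1/v) = (0.6536, 0.05952) and (0.02439, 0.009709).
Slope = (0.05952 − 0.009709)/(0.6536 − 0.02439) = 0.07917; intercept = 0.05952 − 0.07917×0.6536 = 0.007778.
Vmax = 1/intercept = 129 μM/s; Km = slope × Vmax = 0.07917 × 129 = 10.2 mM.

129 μM/s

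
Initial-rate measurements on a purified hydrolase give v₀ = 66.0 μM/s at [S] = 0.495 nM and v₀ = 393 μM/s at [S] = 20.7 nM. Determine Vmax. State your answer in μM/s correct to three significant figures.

From v = Vmax[S]/(Km+[S]), each point gives Vmax = v(Km+[S])/[S].
Equating: 66.0(Km+0.495)/0.495 = 393(Km+20.7)/20.7.
133.3·Km + 66.0 = 18.99·Km + 393, so (133.3 − 18.99)·Km = 393 − 66.0.
Km = 327.0/114.3 = 2.86 nM; then Vmax = 66.0(2.86+0.495)/0.495 = 447 μM/s.

447 μM/s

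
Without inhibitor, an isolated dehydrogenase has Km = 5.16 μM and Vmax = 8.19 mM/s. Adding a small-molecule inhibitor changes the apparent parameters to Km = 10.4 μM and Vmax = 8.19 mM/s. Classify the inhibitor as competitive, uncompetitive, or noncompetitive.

competitive

Km increases (5.16 → 10.4 μM) while Vmax is unchanged — the hallmark of competitive inhibition.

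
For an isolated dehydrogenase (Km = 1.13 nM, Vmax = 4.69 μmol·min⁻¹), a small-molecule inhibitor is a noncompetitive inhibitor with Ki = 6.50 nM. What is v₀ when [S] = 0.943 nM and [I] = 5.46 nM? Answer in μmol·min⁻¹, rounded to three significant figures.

1.16 μmol·min⁻¹

With α = 1 + [I]/Ki = 1 + 5.46/6.50 = 1.840, the noncompetitive rate law is v = (Vmax/α)·[S] / (Km + [S]).
v = (4.69/1.840)×0.943 / (1.13 + 0.943) = 2.404/2.073 = 1.16 μmol·min⁻¹.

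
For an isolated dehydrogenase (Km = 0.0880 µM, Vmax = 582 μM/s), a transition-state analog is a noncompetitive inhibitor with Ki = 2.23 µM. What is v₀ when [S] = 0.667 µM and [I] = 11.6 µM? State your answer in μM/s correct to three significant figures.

With α = 1 + [I]/Ki = 1 + 11.6/2.23 = 6.202, the noncompetitive rate law is v = (Vmax/α)·[S] / (Km + [S]).
v = (582/6.202)×0.667 / (0.0880 + 0.667) = 62.59/0.7550 = 82.9 μM/s.

82.9 μM/s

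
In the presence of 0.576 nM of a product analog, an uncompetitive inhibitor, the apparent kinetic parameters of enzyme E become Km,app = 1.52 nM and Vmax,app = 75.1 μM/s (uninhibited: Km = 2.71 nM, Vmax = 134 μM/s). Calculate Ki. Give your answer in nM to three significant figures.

Uncompetitive: Vmax,app = Vmax/α (and Km,app = Km/α) with α = 1 + [I]/Ki.
α = Vmax/Vmax,app = 134/75.1 = 1.784.
Ki = [I]/(α − 1) = 0.576/0.7843 = 0.734 nM.

0.734 nM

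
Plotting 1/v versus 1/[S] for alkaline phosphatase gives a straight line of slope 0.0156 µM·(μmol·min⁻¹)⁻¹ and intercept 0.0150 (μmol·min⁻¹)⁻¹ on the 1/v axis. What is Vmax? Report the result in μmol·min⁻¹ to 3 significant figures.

The y-intercept of a Lineweaver–Burk plot equals 1/Vmax, so Vmax = 1/0.0150 = 66.7 μmol·min⁻¹.

66.7 μmol·min⁻¹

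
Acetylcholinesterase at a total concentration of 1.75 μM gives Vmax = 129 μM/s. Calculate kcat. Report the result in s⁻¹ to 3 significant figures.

kcat = Vmax/[E]total = 129 μM/s / 1.75 μM = 73.7 s⁻¹.

73.7 s⁻¹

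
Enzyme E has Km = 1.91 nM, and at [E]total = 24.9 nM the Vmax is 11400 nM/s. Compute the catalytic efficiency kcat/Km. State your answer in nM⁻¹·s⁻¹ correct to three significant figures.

kcat = Vmax/[E]total = 11400/24.9 = 458 s⁻¹.
kcat/Km = 458/1.91 = 240 nM⁻¹·s⁻¹.

240 nM⁻¹·s⁻¹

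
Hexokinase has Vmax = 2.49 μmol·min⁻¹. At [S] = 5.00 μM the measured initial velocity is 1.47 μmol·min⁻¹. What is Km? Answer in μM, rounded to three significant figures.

From v = Vmax[S]/(Km+[S]), Km = [S](Vmax − v)/v.
Km = 5.00 × (2.49 − 1.47) / 1.47 = 5.100/1.47 = 3.47 μM.

3.47 μM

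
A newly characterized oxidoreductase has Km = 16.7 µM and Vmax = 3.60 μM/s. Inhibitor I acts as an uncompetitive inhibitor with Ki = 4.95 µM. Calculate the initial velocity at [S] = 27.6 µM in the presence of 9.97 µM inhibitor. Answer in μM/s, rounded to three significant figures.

α = 1 + [I]/Ki = 1 + 9.97/4.95 = 3.014.
For an uncompetitive inhibitor, both parameters are divided by α, giving Vmax/α and Km/α: Km,app = 5.54 µM, Vmax,app = 1.19 μM/s.
v = Vmax,app·[S]/(Km,app + [S]) = 1.19 × 27.6/(5.54 + 27.6) = 0.995 μM/s.

0.995 μM/s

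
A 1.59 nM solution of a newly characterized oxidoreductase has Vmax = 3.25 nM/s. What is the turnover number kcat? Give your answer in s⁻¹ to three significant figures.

2.04 s⁻¹

kcat = Vmax/[E]total = 3.25 nM/s / 1.59 nM = 2.04 s⁻¹.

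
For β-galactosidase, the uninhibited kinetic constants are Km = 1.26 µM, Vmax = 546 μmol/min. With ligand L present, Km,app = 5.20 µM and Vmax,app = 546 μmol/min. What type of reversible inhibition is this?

Km increases (1.26 → 5.20 µM) while Vmax is unchanged — the hallmark of competitive inhibition.

competitive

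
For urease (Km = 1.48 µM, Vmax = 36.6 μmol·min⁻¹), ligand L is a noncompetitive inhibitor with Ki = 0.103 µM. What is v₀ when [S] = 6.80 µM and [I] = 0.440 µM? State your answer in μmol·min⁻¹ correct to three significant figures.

α = 1 + [I]/Ki = 1 + 0.440/0.103 = 5.272.
For a noncompetitive inhibitor, Vmax is reduced to Vmax/α while Km is unchanged: Km,app = 1.48 µM, Vmax,app = 6.94 μmol·min⁻¹.
v = Vmax,app·[S]/(Km,app + [S]) = 6.94 × 6.80/(1.48 + 6.80) = 5.70 μmol·min⁻¹.

5.70 μmol·min⁻¹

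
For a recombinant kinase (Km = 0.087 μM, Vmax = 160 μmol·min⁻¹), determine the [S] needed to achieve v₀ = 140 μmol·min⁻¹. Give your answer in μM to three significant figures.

0.609 μM

The required fractional saturation is v/Vmax = 140/160 = 0.8750.
Then [S]/(Km+[S]) = 0.8750 ⇒ [S] = 0.087 × 0.8750/(1 − 0.8750) = 0.609 μM.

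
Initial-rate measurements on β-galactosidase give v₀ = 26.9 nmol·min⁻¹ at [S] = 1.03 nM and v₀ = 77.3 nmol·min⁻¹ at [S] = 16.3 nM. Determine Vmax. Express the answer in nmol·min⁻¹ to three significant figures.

In reciprocal form, 1/v = (Km/Vmax)·(1/[S]) + 1/Vmax. The two points give (1/[S], 1/v) = (0.9709, 0.03717) and (0.06135, 0.01294).
Slope = (0.03717 − 0.01294)/(0.9709 − 0.06135) = 0.02665; intercept = 0.03717 − 0.02665×0.9709 = 0.01130.
Vmax = 1/intercept = 88.5 nmol·min⁻¹; Km = slope × Vmax = 0.02665 × 88.5 = 2.36 nM.

88.5 nmol·min⁻¹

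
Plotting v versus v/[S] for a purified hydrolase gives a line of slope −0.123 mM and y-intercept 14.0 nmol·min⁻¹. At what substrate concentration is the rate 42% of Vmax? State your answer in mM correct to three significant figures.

The Eadie–Hofstee slope gives Km = 0.123 mM (slope = −Km).
v/Vmax = [S]/(Km+[S]) = 0.42 ⇒ [S] = Km·0.42/(1−0.42) = 0.123 × 0.7241 = 0.0891 mM.

0.0891 mM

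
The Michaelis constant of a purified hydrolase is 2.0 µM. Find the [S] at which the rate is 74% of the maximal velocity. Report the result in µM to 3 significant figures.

v/Vmax = [S]/(Km+[S]) = 0.74, so [S] = Km·0.74/(1 − 0.74) = 2.0 × 2.846.
[S] = 5.69 µM.

5.69 µM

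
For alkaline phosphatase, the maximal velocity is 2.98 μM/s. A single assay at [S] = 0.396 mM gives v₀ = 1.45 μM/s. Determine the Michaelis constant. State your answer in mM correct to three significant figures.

v/Vmax = 1.45/2.98 = 0.4866 = [S]/(Km+[S]).
So Km + [S] = [S]/0.4866 = 0.8138 mM, giving Km = 0.8138 − 0.396 = 0.418 mM.

0.418 mM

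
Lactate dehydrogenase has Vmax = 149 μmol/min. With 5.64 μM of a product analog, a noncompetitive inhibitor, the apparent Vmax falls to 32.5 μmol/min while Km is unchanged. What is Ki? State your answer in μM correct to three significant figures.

Noncompetitive: Vmax,app = Vmax/α with α = 1 + [I]/Ki.
α = Vmax/Vmax,app = 149/32.5 = 4.585.
Ki = [I]/(α − 1) = 5.64/3.585 = 1.57 μM.

1.57 μM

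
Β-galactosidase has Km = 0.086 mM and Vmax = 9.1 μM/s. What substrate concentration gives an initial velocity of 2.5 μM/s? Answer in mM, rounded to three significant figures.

Rearranging v = Vmax[S]/(Km+[S]) gives [S] = Km·v/(Vmax − v).
[S] = 0.086 × 2.5 / (9.1 − 2.5) = 0.2150/6.600 = 0.0326 mM.

0.0326 mM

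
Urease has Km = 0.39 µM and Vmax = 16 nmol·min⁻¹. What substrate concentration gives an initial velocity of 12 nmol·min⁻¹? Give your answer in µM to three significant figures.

1.17 µM

The required fractional saturation is v/Vmax = 12/16 = 0.7500.
Then [S]/(Km+[S]) = 0.7500 ⇒ [S] = 0.39 × 0.7500/(1 − 0.7500) = 1.17 µM.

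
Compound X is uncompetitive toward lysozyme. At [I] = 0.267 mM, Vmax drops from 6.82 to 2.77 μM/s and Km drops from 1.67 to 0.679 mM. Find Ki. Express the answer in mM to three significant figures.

0.183 mM

Uncompetitive: Vmax,app = Vmax/α (and Km,app = Km/α) with α = 1 + [I]/Ki.
α = Vmax/Vmax,app = 6.82/2.77 = 2.462.
Ki = [I]/(α − 1) = 0.267/1.462 = 0.183 mM.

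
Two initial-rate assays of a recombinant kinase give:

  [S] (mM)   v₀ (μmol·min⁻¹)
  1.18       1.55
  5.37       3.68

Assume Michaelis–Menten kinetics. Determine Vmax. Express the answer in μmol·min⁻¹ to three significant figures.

6.00 μmol·min⁻¹

From v = Vmax[S]/(Km+[S]), each point gives Vmax = v(Km+[S])/[S].
Equating: 1.55(Km+1.18)/1.18 = 3.68(Km+5.37)/5.37.
1.314·Km + 1.55 = 0.6853·Km + 3.68, so (1.314 − 0.6853)·Km = 3.68 − 1.55.
Km = 2.130/0.6283 = 3.39 mM; then Vmax = 1.55(3.39+1.18)/1.18 = 6.00 μmol·min⁻¹.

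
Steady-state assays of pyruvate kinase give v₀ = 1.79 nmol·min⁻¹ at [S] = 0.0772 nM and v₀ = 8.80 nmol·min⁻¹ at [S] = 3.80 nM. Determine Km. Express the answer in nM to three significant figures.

In reciprocal form, 1/v = (Km/Vmax)·(1/[S]) + 1/Vmax. The two points give (1/[S], 1/v) = (12.95, 0.5587) and (0.2632, 0.1136).
Slope = (0.5587 − 0.1136)/(12.95 − 0.2632) = 0.03507; intercept = 0.5587 − 0.03507×12.95 = 0.1044.
Vmax = 1/intercept = 9.58 nmol·min⁻¹; Km = slope × Vmax = 0.03507 × 9.58 = 0.336 nM.

0.336 nM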